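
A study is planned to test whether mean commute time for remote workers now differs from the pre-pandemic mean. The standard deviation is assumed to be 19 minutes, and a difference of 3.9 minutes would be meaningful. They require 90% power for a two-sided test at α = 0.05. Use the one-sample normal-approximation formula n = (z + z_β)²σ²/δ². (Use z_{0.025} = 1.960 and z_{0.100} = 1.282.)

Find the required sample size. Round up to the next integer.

n = 250

n = (z_{α/2} + z_β)² · σ² / δ²
  = (1.960 + 1.282)² · 19² / 3.9²
  = 10.5106 · 361 / 15.21
  = 249.46
Round up → n = 250.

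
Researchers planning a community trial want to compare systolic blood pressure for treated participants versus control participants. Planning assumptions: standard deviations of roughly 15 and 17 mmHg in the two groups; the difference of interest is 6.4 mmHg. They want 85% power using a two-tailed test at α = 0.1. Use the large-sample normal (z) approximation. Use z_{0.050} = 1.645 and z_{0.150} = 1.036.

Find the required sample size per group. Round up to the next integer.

n = (z_{α/2} + z_β)² · (σ₁² + σ₂²) / δ²
  = (1.645 + 1.036)² · (15² + 17² = 514) / 6.4²
  = 7.1878 · 514 / 40.96
  = 90.20
Round up → n = 91 per group.

n = 91 per group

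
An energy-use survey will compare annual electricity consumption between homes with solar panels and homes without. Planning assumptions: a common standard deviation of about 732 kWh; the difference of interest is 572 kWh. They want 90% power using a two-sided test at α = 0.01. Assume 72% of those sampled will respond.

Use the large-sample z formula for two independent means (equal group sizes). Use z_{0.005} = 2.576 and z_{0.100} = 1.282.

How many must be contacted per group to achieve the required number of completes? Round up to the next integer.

n = (z_{α/2} + z_β)² · (σ₁² + σ₂²) / δ²
  = (2.576 + 1.282)² · (2·732² = 1071648) / 572²
  = 14.8842 · 1071648 / 327184
  = 48.75
Adjust for 72% response: 48.75 / 0.72 = 67.71.
Round up → n = 68 per group.

n = 68 per group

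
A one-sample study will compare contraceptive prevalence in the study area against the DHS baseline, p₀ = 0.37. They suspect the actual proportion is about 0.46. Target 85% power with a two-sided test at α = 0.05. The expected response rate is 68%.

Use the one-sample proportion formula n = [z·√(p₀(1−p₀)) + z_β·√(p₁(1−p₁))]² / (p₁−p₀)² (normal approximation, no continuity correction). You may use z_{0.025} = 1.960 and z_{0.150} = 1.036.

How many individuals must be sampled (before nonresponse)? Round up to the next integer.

n = [z_{α/2}·√(p₀q₀) + z_β·√(p₁q₁)]² / (p₁ − p₀)²
  = [1.960·√(0.37·0.63) + 1.036·√(0.46·0.54)]² / (0.09)²
  = [1.960·0.4828 + 1.036·0.4984]² / 0.0081
  = [1.4626]² / 0.0081
  = 264.11
Adjust for 68% response: 264.11 / 0.68 = 388.40.
Round up → n = 389.

n = 389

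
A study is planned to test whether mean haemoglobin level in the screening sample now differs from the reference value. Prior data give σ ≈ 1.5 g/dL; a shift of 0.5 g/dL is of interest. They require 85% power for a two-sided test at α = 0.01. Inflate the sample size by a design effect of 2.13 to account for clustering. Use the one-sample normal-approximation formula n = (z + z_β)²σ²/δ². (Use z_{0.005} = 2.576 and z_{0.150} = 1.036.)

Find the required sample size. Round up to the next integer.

n = (z_{α/2} + z_β)² · σ² / δ²
  = (2.576 + 1.036)² · 1.5² / 0.5²
  = 13.0465 · 2.25 / 0.25
  = 117.42
Design effect: 2.13 × 117.42 = 250.10.
Round up → n = 251.

n = 251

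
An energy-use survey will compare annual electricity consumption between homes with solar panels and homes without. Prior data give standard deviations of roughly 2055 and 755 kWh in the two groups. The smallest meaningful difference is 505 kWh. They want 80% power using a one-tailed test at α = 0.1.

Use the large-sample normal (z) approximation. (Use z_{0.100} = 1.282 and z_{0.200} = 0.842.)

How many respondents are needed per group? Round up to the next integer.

n = (z_α + z_β)² · (σ₁² + σ₂²) / δ²
  = (1.282 + 0.842)² · (2055² + 755² = 4793050) / 505²
  = 4.5114 · 4793050 / 255025
  = 84.79
Round up → n = 85 per group.

n = 85 per group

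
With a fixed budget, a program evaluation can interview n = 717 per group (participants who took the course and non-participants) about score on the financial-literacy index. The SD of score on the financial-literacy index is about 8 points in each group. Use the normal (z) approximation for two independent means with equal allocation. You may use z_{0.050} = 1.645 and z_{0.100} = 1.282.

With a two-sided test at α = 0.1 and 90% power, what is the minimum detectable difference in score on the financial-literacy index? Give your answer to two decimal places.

δ = (z_{α/2} + z_β) · √((σ₁²+σ₂²)/n)
  = (1.645 + 1.282) · √(128/717)
  = 2.927 · √0.17852
  = 2.927 · 0.4225
  = 1.2367

Minimum detectable difference ≈ 1.24 points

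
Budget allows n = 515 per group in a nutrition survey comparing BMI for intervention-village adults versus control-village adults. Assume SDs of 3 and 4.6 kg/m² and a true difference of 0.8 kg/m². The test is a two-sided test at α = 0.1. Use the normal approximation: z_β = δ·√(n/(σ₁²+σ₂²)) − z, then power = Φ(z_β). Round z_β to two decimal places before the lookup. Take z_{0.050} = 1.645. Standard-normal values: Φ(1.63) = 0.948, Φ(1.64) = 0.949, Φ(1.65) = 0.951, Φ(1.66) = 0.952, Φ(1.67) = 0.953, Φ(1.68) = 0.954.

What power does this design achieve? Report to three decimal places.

Power ≈ 0.952

z_β = δ·√(n/(σ₁²+σ₂²)) − z_{α/2}
    = 0.8 · √(515/30.16) − 1.645
    = 0.8 · 4.13226 − 1.645
    = 3.3058 − 1.645 = 1.6608 → 1.66
Power = Φ(1.66) = 0.952.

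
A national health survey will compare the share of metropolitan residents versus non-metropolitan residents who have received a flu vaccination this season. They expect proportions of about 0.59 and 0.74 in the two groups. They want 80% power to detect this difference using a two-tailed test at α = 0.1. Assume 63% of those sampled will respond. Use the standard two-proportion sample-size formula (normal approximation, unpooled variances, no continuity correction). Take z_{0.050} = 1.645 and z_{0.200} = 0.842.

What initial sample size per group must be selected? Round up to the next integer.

n = 190 per group

n = (z_{α/2} + z_β)² · [p₁(1−p₁) + p₂(1−p₂)] / (p₁ − p₂)²
  = (1.645 + 0.842)² · (0.59·0.41 + 0.74·0.26) / (-0.15)²
  = (2.487)² · (0.2419 + 0.1924) / 0.0225
  = 6.1852 · 0.4343 / 0.0225
  = 119.39
Adjust for 63% response: 119.39 / 0.63 = 189.50.
Round up → n = 190 per group.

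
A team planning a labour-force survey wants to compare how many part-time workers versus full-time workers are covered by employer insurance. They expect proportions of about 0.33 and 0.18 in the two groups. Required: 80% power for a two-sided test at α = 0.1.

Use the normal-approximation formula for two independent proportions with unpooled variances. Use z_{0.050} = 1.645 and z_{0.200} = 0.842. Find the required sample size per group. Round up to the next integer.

n = (z_{α/2} + z_β)² · [p₁(1−p₁) + p₂(1−p₂)] / (p₁ − p₂)²
  = (1.645 + 0.842)² · (0.33·0.67 + 0.18·0.82) / (0.15)²
  = (2.487)² · (0.2211 + 0.1476) / 0.0225
  = 6.1852 · 0.3687 / 0.0225
  = 101.35
Round up → n = 102 per group.

n = 102 per group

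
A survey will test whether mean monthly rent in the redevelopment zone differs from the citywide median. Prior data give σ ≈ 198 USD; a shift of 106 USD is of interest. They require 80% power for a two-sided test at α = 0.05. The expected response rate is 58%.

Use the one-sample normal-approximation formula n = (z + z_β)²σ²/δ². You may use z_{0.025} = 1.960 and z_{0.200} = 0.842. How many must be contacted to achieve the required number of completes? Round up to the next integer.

n = 48

n = (z_{α/2} + z_β)² · σ² / δ²
  = (1.960 + 0.842)² · 198² / 106²
  = 7.8512 · 39204 / 11236
  = 27.39
Adjust for 58% response: 27.39 / 0.58 = 47.23.
Round up → n = 48.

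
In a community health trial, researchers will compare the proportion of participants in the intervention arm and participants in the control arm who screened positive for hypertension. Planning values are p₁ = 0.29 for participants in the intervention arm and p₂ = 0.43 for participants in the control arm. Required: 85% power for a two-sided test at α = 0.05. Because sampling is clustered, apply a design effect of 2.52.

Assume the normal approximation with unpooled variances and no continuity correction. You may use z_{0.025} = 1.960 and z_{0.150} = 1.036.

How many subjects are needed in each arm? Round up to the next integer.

n = 521 per group

n = (z_{α/2} + z_β)² · [p₁(1−p₁) + p₂(1−p₂)] / (p₁ − p₂)²
  = (1.960 + 1.036)² · (0.29·0.71 + 0.43·0.57) / (-0.14)²
  = (2.996)² · (0.2059 + 0.2451) / 0.0196
  = 8.9760 · 0.4510 / 0.0196
  = 206.54
Design effect: 2.52 × 206.54 = 520.48.
Round up → n = 521 per group.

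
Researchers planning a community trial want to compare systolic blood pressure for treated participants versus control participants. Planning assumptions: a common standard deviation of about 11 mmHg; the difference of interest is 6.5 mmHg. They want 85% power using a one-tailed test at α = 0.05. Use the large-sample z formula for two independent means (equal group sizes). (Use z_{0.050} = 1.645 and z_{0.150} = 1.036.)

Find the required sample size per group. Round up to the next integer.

n = 42 per group

n = (z_α + z_β)² · (σ₁² + σ₂²) / δ²
  = (1.645 + 1.036)² · (2·11² = 242) / 6.5²
  = 7.1878 · 242 / 42.25
  = 41.17
Round up → n = 42 per group.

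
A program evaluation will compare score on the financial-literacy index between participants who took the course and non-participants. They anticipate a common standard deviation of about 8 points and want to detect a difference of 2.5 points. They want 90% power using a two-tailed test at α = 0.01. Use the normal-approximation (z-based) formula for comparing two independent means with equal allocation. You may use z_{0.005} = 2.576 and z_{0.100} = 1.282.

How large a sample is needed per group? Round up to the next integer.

n = (z_{α/2} + z_β)² · (σ₁² + σ₂²) / δ²
  = (2.576 + 1.282)² · (2·8² = 128) / 2.5²
  = 14.8842 · 128 / 6.25
  = 304.83
Round up → n = 305 per group.

n = 305 per group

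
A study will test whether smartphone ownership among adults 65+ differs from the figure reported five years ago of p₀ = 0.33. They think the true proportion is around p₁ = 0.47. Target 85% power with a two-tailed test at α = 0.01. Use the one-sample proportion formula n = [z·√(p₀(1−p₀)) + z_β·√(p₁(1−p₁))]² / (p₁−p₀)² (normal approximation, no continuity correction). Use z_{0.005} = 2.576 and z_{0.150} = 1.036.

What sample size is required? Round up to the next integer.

n = 153

n = [z_{α/2}·√(p₀q₀) + z_β·√(p₁q₁)]² / (p₁ − p₀)²
  = [2.576·√(0.33·0.67) + 1.036·√(0.47·0.53)]² / (0.14)²
  = [2.576·0.4702 + 1.036·0.4991]² / 0.0196
  = [1.7283]² / 0.0196
  = 152.41
Round up → n = 153.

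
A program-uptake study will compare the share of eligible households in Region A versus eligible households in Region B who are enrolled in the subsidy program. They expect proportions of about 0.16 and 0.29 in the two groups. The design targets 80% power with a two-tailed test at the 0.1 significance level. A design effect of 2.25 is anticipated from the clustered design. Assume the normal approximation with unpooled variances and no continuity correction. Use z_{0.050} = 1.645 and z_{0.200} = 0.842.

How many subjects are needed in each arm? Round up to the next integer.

n = (z_{α/2} + z_β)² · [p₁(1−p₁) + p₂(1−p₂)] / (p₁ − p₂)²
  = (1.645 + 0.842)² · (0.16·0.84 + 0.29·0.71) / (-0.13)²
  = (2.487)² · (0.1344 + 0.2059) / 0.0169
  = 6.1852 · 0.3403 / 0.0169
  = 124.55
Design effect: 2.25 × 124.55 = 280.23.
Round up → n = 281 per group.

n = 281 per group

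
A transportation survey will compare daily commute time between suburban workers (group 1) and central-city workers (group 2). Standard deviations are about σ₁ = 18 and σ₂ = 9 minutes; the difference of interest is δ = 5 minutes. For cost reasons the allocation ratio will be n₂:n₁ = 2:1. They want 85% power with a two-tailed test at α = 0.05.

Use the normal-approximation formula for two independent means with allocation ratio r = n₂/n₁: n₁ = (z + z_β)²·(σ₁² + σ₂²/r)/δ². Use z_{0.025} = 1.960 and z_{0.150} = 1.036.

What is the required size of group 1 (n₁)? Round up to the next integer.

n₁ = (z_{α/2} + z_β)² · (σ₁² + σ₂²/r) / δ²
   = (1.960 + 1.036)² · (18² + 9²/2) / 5²
   = 8.9760 · (324 + 40.5) / 25
   = 8.9760 · 364.5 / 25
   = 130.87
Round up → n₁ = 131; n₂ = r·n₁ = 2 × 131 = 262.

n₁ = 131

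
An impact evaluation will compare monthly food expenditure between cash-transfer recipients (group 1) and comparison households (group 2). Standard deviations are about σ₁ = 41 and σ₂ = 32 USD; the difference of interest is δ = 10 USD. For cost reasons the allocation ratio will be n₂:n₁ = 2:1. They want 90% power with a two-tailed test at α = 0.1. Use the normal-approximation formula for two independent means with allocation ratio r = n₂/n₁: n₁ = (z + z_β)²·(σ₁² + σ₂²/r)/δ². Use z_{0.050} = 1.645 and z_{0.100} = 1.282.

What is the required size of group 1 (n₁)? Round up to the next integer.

n₁ = 188

n₁ = (z_{α/2} + z_β)² · (σ₁² + σ₂²/r) / δ²
   = (1.645 + 1.282)² · (41² + 32²/2) / 10²
   = 8.5673 · (1681 + 512) / 100
   = 8.5673 · 2193 / 100
   = 187.88
Round up → n₁ = 188; n₂ = r·n₁ = 2 × 188 = 376.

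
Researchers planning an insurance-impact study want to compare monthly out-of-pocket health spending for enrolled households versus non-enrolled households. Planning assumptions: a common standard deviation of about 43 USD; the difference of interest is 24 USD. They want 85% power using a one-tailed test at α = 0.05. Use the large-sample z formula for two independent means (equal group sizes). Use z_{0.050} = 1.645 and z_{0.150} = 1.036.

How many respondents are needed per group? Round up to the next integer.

n = 47 per group

n = (z_α + z_β)² · (σ₁² + σ₂²) / δ²
  = (1.645 + 1.036)² · (2·43² = 3698) / 24²
  = 7.1878 · 3698 / 576
  = 46.15
Round up → n = 47 per group.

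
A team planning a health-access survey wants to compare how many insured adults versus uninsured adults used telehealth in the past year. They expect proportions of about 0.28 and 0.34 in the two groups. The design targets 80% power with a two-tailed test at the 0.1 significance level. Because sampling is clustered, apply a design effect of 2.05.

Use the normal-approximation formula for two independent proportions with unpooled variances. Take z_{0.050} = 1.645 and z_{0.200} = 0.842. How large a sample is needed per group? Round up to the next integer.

n = (z_{α/2} + z_β)² · [p₁(1−p₁) + p₂(1−p₂)] / (p₁ − p₂)²
  = (1.645 + 0.842)² · (0.28·0.72 + 0.34·0.66) / (-0.06)²
  = (2.487)² · (0.2016 + 0.2244) / 0.0036
  = 6.1852 · 0.4260 / 0.0036
  = 731.91
Design effect: 2.05 × 731.91 = 1500.42.
Round up → n = 1501 per group.

n = 1501 per group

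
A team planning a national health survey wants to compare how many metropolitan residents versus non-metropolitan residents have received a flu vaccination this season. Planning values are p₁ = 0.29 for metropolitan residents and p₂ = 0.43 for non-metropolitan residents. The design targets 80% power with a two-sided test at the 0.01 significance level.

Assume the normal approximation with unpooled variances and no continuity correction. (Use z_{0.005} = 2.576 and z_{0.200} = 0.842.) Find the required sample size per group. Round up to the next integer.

n = (z_{α/2} + z_β)² · [p₁(1−p₁) + p₂(1−p₂)] / (p₁ − p₂)²
  = (2.576 + 0.842)² · (0.29·0.71 + 0.43·0.57) / (-0.14)²
  = (3.418)² · (0.2059 + 0.2451) / 0.0196
  = 11.6827 · 0.4510 / 0.0196
  = 268.82
Round up → n = 269 per group.

n = 269 per group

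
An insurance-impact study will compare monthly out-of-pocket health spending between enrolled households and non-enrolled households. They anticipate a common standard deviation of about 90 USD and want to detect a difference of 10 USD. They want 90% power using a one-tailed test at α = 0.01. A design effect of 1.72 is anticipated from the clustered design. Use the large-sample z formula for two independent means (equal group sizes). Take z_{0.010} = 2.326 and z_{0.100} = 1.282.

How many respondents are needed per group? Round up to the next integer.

n = (z_α + z_β)² · (σ₁² + σ₂²) / δ²
  = (2.326 + 1.282)² · (2·90² = 16200) / 10²
  = 13.0177 · 16200 / 100
  = 2108.86
Design effect: 1.72 × 2108.86 = 3627.24.
Round up → n = 3628 per group.

n = 3628 per group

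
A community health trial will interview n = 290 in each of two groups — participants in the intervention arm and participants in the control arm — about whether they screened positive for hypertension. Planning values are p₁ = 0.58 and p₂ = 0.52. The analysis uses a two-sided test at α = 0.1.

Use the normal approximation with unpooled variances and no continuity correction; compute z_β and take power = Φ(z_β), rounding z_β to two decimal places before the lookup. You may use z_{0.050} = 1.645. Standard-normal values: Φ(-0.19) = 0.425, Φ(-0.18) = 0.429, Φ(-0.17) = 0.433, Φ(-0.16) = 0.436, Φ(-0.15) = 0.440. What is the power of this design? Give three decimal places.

z_β = |p₁−p₂|·√(n/[p₁q₁+p₂q₂]) − z_{α/2}
    = 0.06 · √(290/0.4932) − 1.645
    = 0.06 · 24.2486 − 1.645
    = 1.4549 − 1.645 = -0.1901 → -0.19
Power = Φ(-0.19) = 0.425.

Power ≈ 0.425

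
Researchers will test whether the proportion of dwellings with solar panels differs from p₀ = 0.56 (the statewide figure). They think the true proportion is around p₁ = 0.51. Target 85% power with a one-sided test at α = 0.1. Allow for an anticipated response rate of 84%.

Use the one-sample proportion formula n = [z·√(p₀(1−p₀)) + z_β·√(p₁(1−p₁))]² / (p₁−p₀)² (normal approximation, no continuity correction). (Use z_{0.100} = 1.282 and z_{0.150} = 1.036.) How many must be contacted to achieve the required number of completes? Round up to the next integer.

n = [z_α·√(p₀q₀) + z_β·√(p₁q₁)]² / (p₁ − p₀)²
  = [1.282·√(0.56·0.44) + 1.036·√(0.51·0.49)]² / (-0.05)²
  = [1.282·0.4964 + 1.036·0.4999]² / 0.0025
  = [1.1543]² / 0.0025
  = 532.93
Adjust for 84% response: 532.93 / 0.84 = 634.44.
Round up → n = 635.

n = 635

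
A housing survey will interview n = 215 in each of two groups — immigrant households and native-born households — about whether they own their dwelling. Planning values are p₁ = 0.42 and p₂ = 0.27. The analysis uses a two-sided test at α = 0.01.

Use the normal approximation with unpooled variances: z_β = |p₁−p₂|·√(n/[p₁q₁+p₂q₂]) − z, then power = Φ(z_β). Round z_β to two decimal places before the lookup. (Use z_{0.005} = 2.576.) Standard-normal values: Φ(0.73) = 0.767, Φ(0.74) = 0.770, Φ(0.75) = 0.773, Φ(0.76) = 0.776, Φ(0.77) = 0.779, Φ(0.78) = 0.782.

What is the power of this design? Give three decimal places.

Power ≈ 0.770

z_β = |p₁−p₂|·√(n/[p₁q₁+p₂q₂]) − z_{α/2}
    = 0.15 · √(215/0.4407) − 2.576
    = 0.15 · 22.0876 − 2.576
    = 3.3131 − 2.576 = 0.7371 → 0.74
Power = Φ(0.74) = 0.770.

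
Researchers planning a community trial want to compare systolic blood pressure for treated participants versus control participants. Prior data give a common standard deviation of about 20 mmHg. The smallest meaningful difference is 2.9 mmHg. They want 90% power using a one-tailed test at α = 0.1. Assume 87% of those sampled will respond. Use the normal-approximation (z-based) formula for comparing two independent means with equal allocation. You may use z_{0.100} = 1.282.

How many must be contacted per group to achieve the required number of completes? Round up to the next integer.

n = 719 per group

n = (z_α + z_β)² · (σ₁² + σ₂²) / δ²
  = (1.282 + 1.282)² · (2·20² = 800) / 2.9²
  = 6.5741 · 800 / 8.41
  = 625.36
Adjust for 87% response: 625.36 / 0.87 = 718.80.
Round up → n = 719 per group.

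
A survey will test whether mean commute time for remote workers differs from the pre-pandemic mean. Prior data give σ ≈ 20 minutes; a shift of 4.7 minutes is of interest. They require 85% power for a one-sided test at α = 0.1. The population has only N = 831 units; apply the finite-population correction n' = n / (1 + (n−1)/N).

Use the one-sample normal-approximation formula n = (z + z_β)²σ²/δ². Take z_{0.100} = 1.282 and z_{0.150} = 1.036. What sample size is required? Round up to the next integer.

n = (z_α + z_β)² · σ² / δ²
  = (1.282 + 1.036)² · 20² / 4.7²
  = 5.3731 · 400 / 22.09
  = 97.30
Finite-population correction (N = 831): 97.30 / (1 + (97.30 − 1)/831) = 87.19.
Round up → n = 88.

n = 88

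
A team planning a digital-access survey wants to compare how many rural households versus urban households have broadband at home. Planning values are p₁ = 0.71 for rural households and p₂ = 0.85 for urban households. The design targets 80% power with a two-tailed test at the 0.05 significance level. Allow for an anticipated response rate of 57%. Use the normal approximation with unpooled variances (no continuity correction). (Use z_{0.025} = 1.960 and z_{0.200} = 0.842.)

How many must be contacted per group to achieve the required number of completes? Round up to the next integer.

n = (z_{α/2} + z_β)² · [p₁(1−p₁) + p₂(1−p₂)] / (p₁ − p₂)²
  = (1.960 + 0.842)² · (0.71·0.29 + 0.85·0.15) / (-0.14)²
  = (2.802)² · (0.2059 + 0.1275) / 0.0196
  = 7.8512 · 0.3334 / 0.0196
  = 133.55
Adjust for 57% response: 133.55 / 0.57 = 234.30.
Round up → n = 235 per group.

n = 235 per group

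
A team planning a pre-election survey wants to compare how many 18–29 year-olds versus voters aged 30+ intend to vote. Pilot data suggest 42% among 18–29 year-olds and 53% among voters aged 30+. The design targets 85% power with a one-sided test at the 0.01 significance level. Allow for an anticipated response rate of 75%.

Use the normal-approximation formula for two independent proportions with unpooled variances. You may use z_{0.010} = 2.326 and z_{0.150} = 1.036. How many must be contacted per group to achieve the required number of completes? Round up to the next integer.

n = (z_α + z_β)² · [p₁(1−p₁) + p₂(1−p₂)] / (p₁ − p₂)²
  = (2.326 + 1.036)² · (0.42·0.58 + 0.53·0.47) / (-0.11)²
  = (3.362)² · (0.2436 + 0.2491) / 0.0121
  = 11.3030 · 0.4927 / 0.0121
  = 460.25
Adjust for 75% response: 460.25 / 0.75 = 613.66.
Round up → n = 614 per group.

n = 614 per group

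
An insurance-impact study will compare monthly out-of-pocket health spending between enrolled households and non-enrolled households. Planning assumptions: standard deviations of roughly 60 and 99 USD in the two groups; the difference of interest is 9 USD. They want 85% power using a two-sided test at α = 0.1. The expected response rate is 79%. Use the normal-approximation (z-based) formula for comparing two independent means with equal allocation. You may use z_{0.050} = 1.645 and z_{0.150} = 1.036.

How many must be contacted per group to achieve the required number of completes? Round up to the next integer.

n = (z_{α/2} + z_β)² · (σ₁² + σ₂²) / δ²
  = (1.645 + 1.036)² · (60² + 99² = 13401) / 9²
  = 7.1878 · 13401 / 81
  = 1189.18
Adjust for 79% response: 1189.18 / 0.79 = 1505.28.
Round up → n = 1506 per group.

n = 1506 per group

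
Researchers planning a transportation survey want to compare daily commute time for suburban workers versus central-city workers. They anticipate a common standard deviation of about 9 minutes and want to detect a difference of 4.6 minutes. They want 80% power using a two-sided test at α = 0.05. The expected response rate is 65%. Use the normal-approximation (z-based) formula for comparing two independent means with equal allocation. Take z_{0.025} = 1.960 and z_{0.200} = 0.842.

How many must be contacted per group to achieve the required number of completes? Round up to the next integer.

n = 93 per group

n = (z_{α/2} + z_β)² · (σ₁² + σ₂²) / δ²
  = (1.960 + 0.842)² · (2·9² = 162) / 4.6²
  = 7.8512 · 162 / 21.16
  = 60.11
Adjust for 65% response: 60.11 / 0.65 = 92.47.
Round up → n = 93 per group.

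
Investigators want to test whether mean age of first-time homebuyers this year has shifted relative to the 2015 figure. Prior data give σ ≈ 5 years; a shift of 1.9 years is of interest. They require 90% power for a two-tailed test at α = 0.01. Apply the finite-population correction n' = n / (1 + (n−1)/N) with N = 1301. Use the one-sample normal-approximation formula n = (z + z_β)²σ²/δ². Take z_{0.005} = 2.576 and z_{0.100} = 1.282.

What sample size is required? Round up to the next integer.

n = 96

n = (z_{α/2} + z_β)² · σ² / δ²
  = (2.576 + 1.282)² · 5² / 1.9²
  = 14.8842 · 25 / 3.61
  = 103.08
Finite-population correction (N = 1301): 103.08 / (1 + (103.08 − 1)/1301) = 95.58.
Round up → n = 96.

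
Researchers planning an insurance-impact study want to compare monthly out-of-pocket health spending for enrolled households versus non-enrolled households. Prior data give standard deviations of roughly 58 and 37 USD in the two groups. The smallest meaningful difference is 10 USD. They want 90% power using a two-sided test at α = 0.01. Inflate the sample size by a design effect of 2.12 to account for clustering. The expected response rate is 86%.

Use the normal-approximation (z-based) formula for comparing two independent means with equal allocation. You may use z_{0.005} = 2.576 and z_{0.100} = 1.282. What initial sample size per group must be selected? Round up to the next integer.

n = 1737 per group

n = (z_{α/2} + z_β)² · (σ₁² + σ₂²) / δ²
  = (2.576 + 1.282)² · (58² + 37² = 4733) / 10²
  = 14.8842 · 4733 / 100
  = 704.47
Design effect: 2.12 × 704.47 = 1493.47.
Adjust for 86% response: 1493.47 / 0.86 = 1736.59.
Round up → n = 1737 per group.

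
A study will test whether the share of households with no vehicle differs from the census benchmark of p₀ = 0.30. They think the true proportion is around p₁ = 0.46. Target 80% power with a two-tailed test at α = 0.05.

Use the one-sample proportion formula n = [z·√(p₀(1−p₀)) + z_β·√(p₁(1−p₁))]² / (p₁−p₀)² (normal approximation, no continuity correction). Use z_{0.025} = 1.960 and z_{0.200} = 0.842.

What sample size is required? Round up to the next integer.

n = 68

n = [z_{α/2}·√(p₀q₀) + z_β·√(p₁q₁)]² / (p₁ − p₀)²
  = [1.960·√(0.30·0.70) + 0.842·√(0.46·0.54)]² / (0.16)²
  = [1.960·0.4583 + 0.842·0.4984]² / 0.0256
  = [1.3178]² / 0.0256
  = 67.84
Round up → n = 68.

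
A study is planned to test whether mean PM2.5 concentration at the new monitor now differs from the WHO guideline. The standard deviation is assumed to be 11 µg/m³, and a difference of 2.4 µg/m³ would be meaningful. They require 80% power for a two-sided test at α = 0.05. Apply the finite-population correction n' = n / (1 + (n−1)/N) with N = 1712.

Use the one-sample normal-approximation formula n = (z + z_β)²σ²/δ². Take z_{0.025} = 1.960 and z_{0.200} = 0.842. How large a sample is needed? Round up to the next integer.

n = 151

n = (z_{α/2} + z_β)² · σ² / δ²
  = (1.960 + 0.842)² · 11² / 2.4²
  = 7.8512 · 121 / 5.76
  = 164.93
Finite-population correction (N = 1712): 164.93 / (1 + (164.93 − 1)/1712) = 150.52.
Round up → n = 151.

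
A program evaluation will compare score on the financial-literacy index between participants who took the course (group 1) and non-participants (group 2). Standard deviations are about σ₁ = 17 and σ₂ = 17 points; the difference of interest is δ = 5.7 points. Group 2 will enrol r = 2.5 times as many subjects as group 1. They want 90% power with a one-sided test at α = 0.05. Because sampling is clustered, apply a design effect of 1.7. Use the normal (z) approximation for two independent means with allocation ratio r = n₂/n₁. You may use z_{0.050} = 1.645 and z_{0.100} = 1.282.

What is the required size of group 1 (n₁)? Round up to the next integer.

n₁ = (z_α + z_β)² · (σ₁² + σ₂²/r) / δ²
   = (1.645 + 1.282)² · (17² + 17²/2.5) / 5.7²
   = 8.5673 · (289 + 115.6) / 32.49
   = 8.5673 · 404.6 / 32.49
   = 106.69
Design effect: 1.7 × 106.69 = 181.37.
Round up → n₁ = 182; n₂ = r·n₁ = 2.5 × 182 = 455.

n₁ = 182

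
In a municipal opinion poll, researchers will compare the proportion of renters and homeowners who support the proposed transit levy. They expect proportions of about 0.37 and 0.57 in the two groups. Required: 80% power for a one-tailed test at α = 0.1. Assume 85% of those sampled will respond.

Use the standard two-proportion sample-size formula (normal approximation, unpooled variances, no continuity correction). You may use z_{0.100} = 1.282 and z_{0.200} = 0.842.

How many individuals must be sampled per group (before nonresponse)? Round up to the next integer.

n = (z_α + z_β)² · [p₁(1−p₁) + p₂(1−p₂)] / (p₁ − p₂)²
  = (1.282 + 0.842)² · (0.37·0.63 + 0.57·0.43) / (-0.20)²
  = (2.124)² · (0.2331 + 0.2451) / 0.0400
  = 4.5114 · 0.4782 / 0.0400
  = 53.93
Adjust for 85% response: 53.93 / 0.85 = 63.45.
Round up → n = 64 per group.

n = 64 per group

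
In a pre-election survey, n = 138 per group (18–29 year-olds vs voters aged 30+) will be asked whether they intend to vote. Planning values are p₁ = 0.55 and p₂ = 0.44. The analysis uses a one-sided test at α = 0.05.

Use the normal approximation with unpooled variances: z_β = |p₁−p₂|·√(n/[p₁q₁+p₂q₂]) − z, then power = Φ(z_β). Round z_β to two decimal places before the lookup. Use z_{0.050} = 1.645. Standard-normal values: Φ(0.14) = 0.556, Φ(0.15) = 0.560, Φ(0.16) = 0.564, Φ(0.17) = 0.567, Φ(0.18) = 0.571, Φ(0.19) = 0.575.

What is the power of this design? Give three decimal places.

Power ≈ 0.575

z_β = |p₁−p₂|·√(n/[p₁q₁+p₂q₂]) − z_α
    = 0.11 · √(138/0.4939) − 1.645
    = 0.11 · 16.7155 − 1.645
    = 1.8387 − 1.645 = 0.1937 → 0.19
Power = Φ(0.19) = 0.575.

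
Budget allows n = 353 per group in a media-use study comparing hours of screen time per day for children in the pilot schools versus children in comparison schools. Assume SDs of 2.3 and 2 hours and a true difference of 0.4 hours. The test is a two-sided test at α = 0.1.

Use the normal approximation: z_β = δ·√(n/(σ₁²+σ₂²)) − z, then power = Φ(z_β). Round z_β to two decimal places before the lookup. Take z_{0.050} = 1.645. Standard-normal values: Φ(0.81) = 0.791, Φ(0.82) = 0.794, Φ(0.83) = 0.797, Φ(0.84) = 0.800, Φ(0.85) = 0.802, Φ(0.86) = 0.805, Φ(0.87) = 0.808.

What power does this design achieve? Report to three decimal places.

z_β = δ·√(n/(σ₁²+σ₂²)) − z_{α/2}
    = 0.4 · √(353/9.29) − 1.645
    = 0.4 · 6.16424 − 1.645
    = 2.4657 − 1.645 = 0.8207 → 0.82
Power = Φ(0.82) = 0.794.

Power ≈ 0.794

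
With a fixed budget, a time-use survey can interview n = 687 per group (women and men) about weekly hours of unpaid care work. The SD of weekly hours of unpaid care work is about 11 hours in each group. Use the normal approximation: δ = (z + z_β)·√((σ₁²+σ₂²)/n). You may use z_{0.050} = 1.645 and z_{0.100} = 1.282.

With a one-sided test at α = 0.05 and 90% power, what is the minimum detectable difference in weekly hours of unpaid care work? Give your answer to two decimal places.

δ = (z_α + z_β) · √((σ₁²+σ₂²)/n)
  = (1.645 + 1.282) · √(242/687)
  = 2.927 · √0.35226
  = 2.927 · 0.5935
  = 1.7372

Minimum detectable difference ≈ 1.74 hours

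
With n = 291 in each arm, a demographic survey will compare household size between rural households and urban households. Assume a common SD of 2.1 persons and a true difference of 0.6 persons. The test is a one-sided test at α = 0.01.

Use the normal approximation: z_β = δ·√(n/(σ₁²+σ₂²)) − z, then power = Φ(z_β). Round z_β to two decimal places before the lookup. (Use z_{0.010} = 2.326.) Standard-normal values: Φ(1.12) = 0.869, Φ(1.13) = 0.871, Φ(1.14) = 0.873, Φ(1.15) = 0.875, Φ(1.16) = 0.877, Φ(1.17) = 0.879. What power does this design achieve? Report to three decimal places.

z_β = δ·√(n/(σ₁²+σ₂²)) − z_α
    = 0.6 · √(291/8.82) − 2.326
    = 0.6 · 5.74397 − 2.326
    = 3.4464 − 2.326 = 1.1204 → 1.12
Power = Φ(1.12) = 0.869.

Power ≈ 0.869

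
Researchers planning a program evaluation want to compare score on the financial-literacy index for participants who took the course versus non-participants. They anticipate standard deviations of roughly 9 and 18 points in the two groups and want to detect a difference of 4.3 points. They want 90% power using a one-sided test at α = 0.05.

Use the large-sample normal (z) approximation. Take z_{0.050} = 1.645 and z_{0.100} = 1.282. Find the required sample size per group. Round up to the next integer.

n = (z_α + z_β)² · (σ₁² + σ₂²) / δ²
  = (1.645 + 1.282)² · (9² + 18² = 405) / 4.3²
  = 8.5673 · 405 / 18.49
  = 187.66
Round up → n = 188 per group.

n = 188 per group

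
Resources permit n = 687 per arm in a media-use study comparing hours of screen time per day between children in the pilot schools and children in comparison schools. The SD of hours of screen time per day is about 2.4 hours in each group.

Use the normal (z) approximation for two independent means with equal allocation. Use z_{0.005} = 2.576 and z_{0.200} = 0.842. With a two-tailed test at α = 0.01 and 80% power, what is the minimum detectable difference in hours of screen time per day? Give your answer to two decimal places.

δ = (z_{α/2} + z_β) · √((σ₁²+σ₂²)/n)
  = (2.576 + 0.842) · √(11.52/687)
  = 3.418 · √0.01677
  = 3.418 · 0.1295
  = 0.4426

Minimum detectable difference ≈ 0.44 hours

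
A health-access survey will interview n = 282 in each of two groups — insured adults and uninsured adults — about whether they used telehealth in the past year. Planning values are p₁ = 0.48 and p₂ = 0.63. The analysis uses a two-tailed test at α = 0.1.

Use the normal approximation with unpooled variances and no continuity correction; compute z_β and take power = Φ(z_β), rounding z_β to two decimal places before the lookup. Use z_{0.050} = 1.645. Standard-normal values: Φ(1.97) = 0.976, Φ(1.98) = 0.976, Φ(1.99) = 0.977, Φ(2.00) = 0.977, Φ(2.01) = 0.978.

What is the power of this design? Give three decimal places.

z_β = |p₁−p₂|·√(n/[p₁q₁+p₂q₂]) − z_{α/2}
    = 0.15 · √(282/0.4827) − 1.645
    = 0.15 · 24.1705 − 1.645
    = 3.6256 − 1.645 = 1.9806 → 1.98
Power = Φ(1.98) = 0.976.

Power ≈ 0.976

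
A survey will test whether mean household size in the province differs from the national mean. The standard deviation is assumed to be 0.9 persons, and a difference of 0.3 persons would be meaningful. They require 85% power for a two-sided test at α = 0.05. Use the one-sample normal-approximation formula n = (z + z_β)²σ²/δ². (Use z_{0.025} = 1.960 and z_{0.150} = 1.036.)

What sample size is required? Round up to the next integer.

n = (z_{α/2} + z_β)² · σ² / δ²
  = (1.960 + 1.036)² · 0.9² / 0.3²
  = 8.9760 · 0.81 / 0.09
  = 80.78
Round up → n = 81.

n = 81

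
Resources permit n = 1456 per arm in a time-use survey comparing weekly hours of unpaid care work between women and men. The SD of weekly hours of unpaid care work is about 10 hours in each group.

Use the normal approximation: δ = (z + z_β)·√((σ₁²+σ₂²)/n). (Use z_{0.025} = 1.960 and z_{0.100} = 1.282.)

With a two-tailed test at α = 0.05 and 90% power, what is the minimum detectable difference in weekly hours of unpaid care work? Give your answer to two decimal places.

δ = (z_{α/2} + z_β) · √((σ₁²+σ₂²)/n)
  = (1.960 + 1.282) · √(200/1456)
  = 3.242 · √0.13736
  = 3.242 · 0.3706
  = 1.2016

Minimum detectable difference ≈ 1.20 hours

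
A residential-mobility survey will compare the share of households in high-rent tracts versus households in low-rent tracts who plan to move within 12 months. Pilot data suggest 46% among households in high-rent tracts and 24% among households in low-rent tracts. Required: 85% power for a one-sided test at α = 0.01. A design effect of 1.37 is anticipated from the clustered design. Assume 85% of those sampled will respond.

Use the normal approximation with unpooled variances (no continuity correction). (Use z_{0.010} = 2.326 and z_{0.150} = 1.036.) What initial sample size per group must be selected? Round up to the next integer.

n = 163 per group

n = (z_α + z_β)² · [p₁(1−p₁) + p₂(1−p₂)] / (p₁ − p₂)²
  = (2.326 + 1.036)² · (0.46·0.54 + 0.24·0.76) / (0.22)²
  = (3.362)² · (0.2484 + 0.1824) / 0.0484
  = 11.3030 · 0.4308 / 0.0484
  = 100.61
Design effect: 1.37 × 100.61 = 137.83.
Adjust for 85% response: 137.83 / 0.85 = 162.15.
Round up → n = 163 per group.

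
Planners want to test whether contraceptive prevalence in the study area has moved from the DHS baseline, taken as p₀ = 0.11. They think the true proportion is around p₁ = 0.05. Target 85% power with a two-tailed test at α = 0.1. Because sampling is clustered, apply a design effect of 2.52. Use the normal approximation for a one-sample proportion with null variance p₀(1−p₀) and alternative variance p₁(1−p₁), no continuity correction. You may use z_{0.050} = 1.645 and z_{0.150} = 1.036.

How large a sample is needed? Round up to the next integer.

n = 384

n = [z_{α/2}·√(p₀q₀) + z_β·√(p₁q₁)]² / (p₁ − p₀)²
  = [1.645·√(0.11·0.89) + 1.036·√(0.05·0.95)]² / (-0.06)²
  = [1.645·0.3129 + 1.036·0.2179]² / 0.0036
  = [0.7405]² / 0.0036
  = 152.31
Design effect: 2.52 × 152.31 = 383.83.
Round up → n = 384.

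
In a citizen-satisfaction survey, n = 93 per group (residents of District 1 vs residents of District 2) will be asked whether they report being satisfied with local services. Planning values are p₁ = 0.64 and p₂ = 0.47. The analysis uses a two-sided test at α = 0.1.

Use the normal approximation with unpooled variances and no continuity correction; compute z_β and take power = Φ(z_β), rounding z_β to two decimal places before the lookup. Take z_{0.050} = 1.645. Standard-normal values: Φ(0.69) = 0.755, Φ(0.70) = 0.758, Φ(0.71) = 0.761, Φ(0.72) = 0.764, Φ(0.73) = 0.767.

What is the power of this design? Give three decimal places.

z_β = |p₁−p₂|·√(n/[p₁q₁+p₂q₂]) − z_{α/2}
    = 0.17 · √(93/0.4795) − 1.645
    = 0.17 · 13.9267 − 1.645
    = 2.3675 − 1.645 = 0.7225 → 0.72
Power = Φ(0.72) = 0.764.

Power ≈ 0.764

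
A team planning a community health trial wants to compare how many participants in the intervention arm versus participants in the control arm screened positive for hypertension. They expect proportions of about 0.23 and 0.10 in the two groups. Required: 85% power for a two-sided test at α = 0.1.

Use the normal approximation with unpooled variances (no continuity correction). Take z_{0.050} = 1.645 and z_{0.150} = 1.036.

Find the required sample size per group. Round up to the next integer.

n = (z_{α/2} + z_β)² · [p₁(1−p₁) + p₂(1−p₂)] / (p₁ − p₂)²
  = (1.645 + 1.036)² · (0.23·0.77 + 0.10·0.90) / (0.13)²
  = (2.681)² · (0.1771 + 0.0900) / 0.0169
  = 7.1878 · 0.2671 / 0.0169
  = 113.60
Round up → n = 114 per group.

n = 114 per group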